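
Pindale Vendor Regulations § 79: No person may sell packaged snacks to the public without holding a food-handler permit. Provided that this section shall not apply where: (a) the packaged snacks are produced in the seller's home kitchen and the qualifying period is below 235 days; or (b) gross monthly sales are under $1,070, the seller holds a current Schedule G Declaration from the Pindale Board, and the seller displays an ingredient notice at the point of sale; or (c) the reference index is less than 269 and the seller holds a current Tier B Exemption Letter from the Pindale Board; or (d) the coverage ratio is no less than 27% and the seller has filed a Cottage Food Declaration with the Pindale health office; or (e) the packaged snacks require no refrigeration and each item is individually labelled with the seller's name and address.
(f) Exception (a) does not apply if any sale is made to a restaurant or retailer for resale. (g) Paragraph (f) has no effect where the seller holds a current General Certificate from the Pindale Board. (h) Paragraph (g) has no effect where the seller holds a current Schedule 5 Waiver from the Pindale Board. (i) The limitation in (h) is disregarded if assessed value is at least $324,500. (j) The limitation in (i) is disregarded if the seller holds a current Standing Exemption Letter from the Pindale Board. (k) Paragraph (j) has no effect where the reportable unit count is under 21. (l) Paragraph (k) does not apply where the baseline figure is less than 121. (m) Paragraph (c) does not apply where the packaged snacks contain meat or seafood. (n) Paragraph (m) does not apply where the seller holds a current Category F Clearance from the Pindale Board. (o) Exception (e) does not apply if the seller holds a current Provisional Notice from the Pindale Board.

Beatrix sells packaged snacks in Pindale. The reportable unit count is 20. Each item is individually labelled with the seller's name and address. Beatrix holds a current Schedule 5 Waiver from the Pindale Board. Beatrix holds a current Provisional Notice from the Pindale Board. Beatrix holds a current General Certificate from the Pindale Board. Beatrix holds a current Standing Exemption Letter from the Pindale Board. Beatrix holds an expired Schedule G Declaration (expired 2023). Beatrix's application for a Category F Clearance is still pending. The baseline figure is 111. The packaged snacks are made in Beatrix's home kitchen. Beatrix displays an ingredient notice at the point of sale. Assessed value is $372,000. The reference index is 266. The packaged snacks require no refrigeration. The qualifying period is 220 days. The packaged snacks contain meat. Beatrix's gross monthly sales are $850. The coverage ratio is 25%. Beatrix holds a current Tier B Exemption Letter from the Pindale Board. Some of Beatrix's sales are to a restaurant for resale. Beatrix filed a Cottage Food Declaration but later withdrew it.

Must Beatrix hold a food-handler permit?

Yes — Beatrix must hold a food-handler permit.

Exception (a)'s conditions are all satisfied: the packaged snacks are home-kitchen produced; the qualifying period is 220 days, below the 235 days limit. But applying paragraphs (f)–(l): (f) is triggered — some sales are to a restaurant for resale. (g) is triggered (a current General Certificate is held), but is displaced by (h): (h) operates against (g): a current Schedule 5 Waiver is held. (i) would limit (h) — assessed value is $372,000, meeting the $324,500 threshold — but (j) sets (i) aside: (j) is engaged — a current Standing Exemption Letter is held. (k) is triggered (the reportable unit count is 20, under the 21 limit), but is set aside by (l): (l) is triggered — the baseline figure is 111, less than the 121 limit. So (a) is unavailable.
Exception (b) requires that the seller holds a current Schedule G Declaration from the Pindale Board; but the Schedule G Declaration is not current, so (b) is unavailable.
Exception (c)'s conditions are all satisfied: the reference index is 266, less than the 269 limit; a current Tier B Exemption Letter is held. But: (m) is engaged — the packaged snacks contain meat. (n), which would lift (m), is inapplicable — there is no Category F Clearance in force. (c) is therefore removed.
Exception (d) requires that the coverage ratio is no less than 27%; but the coverage ratio is 25%, short of 27%, so (d) is unavailable.
Exception (e): the packaged snacks are shelf-stable; items are individually labelled — every condition holds. But: (o) operates — a current Provisional Notice is held. (e) is therefore removed.
No exception is made out. Beatrix falls within the general rule.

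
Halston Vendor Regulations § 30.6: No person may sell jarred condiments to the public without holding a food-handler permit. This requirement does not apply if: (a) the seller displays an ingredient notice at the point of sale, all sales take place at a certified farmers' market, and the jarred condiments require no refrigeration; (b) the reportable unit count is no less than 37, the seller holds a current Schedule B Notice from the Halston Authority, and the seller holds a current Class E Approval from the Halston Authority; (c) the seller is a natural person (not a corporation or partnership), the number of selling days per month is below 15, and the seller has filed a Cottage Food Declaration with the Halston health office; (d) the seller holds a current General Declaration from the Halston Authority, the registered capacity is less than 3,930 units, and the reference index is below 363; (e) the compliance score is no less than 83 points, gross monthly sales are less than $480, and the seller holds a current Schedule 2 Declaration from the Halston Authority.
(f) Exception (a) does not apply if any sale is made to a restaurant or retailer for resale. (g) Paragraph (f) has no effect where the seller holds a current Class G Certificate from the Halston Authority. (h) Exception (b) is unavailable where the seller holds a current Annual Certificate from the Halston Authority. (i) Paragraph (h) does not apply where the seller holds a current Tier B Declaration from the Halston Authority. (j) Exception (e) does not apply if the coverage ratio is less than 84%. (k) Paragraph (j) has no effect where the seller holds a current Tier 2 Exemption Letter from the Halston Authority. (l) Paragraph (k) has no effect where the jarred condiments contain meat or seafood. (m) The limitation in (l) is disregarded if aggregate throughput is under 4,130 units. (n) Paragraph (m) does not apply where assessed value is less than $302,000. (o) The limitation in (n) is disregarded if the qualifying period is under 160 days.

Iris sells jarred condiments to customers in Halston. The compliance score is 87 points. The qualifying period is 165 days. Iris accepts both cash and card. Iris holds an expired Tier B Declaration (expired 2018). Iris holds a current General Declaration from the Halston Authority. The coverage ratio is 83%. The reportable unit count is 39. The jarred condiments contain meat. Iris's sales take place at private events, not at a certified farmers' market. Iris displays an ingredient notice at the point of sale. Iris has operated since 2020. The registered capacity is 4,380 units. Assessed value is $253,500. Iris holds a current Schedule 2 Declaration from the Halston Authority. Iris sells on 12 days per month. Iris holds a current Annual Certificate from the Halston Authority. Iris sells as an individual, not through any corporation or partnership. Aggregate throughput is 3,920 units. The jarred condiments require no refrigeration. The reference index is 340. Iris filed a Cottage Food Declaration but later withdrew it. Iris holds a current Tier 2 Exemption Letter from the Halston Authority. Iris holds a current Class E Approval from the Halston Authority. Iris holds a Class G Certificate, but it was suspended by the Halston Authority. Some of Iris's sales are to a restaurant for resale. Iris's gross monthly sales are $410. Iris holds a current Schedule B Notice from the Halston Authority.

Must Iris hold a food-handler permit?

Exception (a) does not apply: sales are at private events, not a certified farmers' market.
All of (b)'s requirements are met (the reportable unit count is 39, meeting the 37 threshold; a current Schedule B Notice is held; a current Class E Approval is held). But applying paragraphs (h)–(i): (h) operates — a current Annual Certificate is held. (i), which would lift (h), is not triggered — no current Tier B Declaration is held. (b) is therefore removed.
Exception (c) does not apply: the Cottage Food Declaration was withdrawn.
Exception (d) fails — the registered capacity is 4,380 units, not less than 3,930 units.
All of (e)'s requirements are met (the compliance score is 87 points, meeting the 83 points threshold; gross monthly sales are $410, less than the $480 limit; a current Schedule 2 Declaration is held). But applying paragraphs (j)–(o): (j) operates against (e): the coverage ratio is 83%, less than the 84% limit. (k) operates (a current Tier 2 Exemption Letter is held), but is displaced by (l): (l) is engaged — the jarred condiments contain meat. (m) operates (aggregate throughput is 3,920 units, under the 4,130 units limit), but is displaced by (n): (n) operates against (m): assessed value is $253,500, less than the $302,000 limit. (o), which would lift (n), does not operate here — the qualifying period is 165 days, not under 160 days. (e) is therefore removed.
No exception displaces § 30.6.

Yes — Iris must hold a food-handler permit.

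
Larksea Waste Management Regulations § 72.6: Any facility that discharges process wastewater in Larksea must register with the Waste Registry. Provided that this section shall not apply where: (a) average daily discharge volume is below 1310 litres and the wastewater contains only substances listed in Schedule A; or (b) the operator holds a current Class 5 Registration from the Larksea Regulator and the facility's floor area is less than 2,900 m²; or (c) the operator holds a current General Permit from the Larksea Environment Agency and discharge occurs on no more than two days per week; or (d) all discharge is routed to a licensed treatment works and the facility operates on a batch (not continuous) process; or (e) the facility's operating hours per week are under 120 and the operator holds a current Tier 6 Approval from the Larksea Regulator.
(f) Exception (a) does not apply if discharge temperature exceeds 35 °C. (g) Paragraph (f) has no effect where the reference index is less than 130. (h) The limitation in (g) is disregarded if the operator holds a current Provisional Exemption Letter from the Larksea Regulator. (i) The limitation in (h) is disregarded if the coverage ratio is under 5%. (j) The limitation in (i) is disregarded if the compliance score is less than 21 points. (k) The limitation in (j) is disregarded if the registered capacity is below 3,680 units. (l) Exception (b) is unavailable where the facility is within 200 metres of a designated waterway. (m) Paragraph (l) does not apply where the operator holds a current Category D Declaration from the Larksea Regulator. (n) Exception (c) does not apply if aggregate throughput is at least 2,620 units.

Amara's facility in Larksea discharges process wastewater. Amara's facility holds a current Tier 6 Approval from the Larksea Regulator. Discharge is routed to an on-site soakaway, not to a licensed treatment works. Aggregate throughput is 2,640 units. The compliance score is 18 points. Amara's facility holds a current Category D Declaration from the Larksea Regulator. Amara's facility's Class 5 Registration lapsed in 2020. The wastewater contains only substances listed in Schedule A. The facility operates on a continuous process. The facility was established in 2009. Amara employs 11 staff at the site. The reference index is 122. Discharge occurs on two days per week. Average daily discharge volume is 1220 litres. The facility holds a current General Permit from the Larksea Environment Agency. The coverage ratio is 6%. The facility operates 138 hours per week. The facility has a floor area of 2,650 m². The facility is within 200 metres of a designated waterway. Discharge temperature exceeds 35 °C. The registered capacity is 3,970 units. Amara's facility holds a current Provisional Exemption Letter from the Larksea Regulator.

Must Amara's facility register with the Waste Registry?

Yes — Amara's facility must register with the Waste Registry.

All of (a)'s requirements are met (average daily discharge volume is 1220 litres, below the 1310 litres limit; the wastewater is Schedule-A-only). Turning to paragraphs (f)–(k): (f) is engaged — discharge temperature exceeds 35 °C. (g) would limit (f) — the reference index is 122, less than the 130 limit — but (h) sets (g) aside: (h) operates — a current Provisional Exemption Letter is held. (i) is inapplicable (the coverage ratio is 6%, not under 5%), so (h) stands. (a) is therefore removed.
Exception (b) fails — the Class 5 Registration is not current.
Exception (c)'s conditions are all satisfied: a current General Permit is held; discharge occurs on no more than two days per week. But applying paragraph (n): (n) operates against (c): aggregate throughput is 2,640 units, meeting the 2,620 units threshold. So (c) is unavailable.
Exception (d) requires that all discharge is routed to a licensed treatment works; but discharge is not routed to a licensed treatment works, so (d) is unavailable.
Exception (e) does not apply: the facility's operating hours per week are 138, not under 120.
Every exception is unavailable, so the rule governs.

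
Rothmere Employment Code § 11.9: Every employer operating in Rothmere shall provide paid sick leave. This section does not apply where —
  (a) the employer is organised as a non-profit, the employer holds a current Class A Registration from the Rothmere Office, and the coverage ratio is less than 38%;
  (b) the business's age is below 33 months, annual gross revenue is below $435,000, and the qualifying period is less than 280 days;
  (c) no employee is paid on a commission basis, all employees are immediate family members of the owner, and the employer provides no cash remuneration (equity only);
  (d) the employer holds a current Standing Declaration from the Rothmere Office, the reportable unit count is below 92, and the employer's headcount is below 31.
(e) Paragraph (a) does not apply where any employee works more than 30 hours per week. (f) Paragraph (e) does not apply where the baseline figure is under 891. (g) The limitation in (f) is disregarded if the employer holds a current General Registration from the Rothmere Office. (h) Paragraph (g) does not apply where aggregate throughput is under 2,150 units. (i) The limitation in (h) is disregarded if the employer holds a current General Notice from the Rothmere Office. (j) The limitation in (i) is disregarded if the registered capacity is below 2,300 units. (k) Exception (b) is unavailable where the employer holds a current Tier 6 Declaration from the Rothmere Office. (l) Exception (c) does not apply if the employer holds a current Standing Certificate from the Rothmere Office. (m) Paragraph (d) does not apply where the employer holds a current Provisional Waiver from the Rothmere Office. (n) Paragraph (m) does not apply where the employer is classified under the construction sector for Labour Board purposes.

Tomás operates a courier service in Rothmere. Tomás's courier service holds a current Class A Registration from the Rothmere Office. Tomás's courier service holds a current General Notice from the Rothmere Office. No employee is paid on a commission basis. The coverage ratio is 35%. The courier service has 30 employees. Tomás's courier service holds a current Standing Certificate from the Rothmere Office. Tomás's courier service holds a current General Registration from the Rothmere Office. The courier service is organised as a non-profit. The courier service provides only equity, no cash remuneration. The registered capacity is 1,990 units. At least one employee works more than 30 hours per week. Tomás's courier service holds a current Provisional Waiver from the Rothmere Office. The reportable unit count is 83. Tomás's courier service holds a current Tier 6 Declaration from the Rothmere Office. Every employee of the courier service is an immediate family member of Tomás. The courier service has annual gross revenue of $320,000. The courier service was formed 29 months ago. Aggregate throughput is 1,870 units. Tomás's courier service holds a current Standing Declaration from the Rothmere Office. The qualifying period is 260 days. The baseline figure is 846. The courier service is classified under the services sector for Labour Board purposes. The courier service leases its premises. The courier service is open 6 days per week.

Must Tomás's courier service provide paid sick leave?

No — exception (a) applies; Tomás's courier service is not required to provide paid sick leave.

Exception (a): the employer is a non-profit; a current Class A Registration is held; the coverage ratio is 35%, less than the 38% limit — every condition holds. Applying paragraphs (e)–(j): (e) is triggered (at least one employee exceeds 30 hours/week), but is overridden by (f): (f) is triggered — the baseline figure is 846, under the 891 limit. (g) would limit (f) — a current General Registration is held — but (h) sets (g) aside: (h) operates against (g): aggregate throughput is 1,870 units, under the 2,150 units limit. (i) would limit (h) — a current General Notice is held — but (j) sets (i) aside: (j) operates against (i): the registered capacity is 1,990 units, below the 2,300 units limit. So (a) applies.
Exception (b) is satisfied on its face — the business's age is 29 months, below the 33 months limit; annual gross revenue is $320,000, below the $435,000 limit; the qualifying period is 260 days, less than the 280 days limit. But: (k) operates against (b): a current Tier 6 Declaration is held. So (b) is unavailable.
Exception (c): no employee is paid on commission; every employee is an immediate family member; remuneration is equity-only — every condition holds. But applying paragraph (l): (l) operates against (c): a current Standing Certificate is held. Exception (c) does not apply.
Exception (d): a current Standing Declaration is held; the reportable unit count is 83, below the 92 limit; the employer's headcount is 30, below the 31 limit — every condition holds. But: (m) operates — a current Provisional Waiver is held. (n) is inapplicable (the courier service is classified under the services sector), so (m) stands. Exception (d) does not apply.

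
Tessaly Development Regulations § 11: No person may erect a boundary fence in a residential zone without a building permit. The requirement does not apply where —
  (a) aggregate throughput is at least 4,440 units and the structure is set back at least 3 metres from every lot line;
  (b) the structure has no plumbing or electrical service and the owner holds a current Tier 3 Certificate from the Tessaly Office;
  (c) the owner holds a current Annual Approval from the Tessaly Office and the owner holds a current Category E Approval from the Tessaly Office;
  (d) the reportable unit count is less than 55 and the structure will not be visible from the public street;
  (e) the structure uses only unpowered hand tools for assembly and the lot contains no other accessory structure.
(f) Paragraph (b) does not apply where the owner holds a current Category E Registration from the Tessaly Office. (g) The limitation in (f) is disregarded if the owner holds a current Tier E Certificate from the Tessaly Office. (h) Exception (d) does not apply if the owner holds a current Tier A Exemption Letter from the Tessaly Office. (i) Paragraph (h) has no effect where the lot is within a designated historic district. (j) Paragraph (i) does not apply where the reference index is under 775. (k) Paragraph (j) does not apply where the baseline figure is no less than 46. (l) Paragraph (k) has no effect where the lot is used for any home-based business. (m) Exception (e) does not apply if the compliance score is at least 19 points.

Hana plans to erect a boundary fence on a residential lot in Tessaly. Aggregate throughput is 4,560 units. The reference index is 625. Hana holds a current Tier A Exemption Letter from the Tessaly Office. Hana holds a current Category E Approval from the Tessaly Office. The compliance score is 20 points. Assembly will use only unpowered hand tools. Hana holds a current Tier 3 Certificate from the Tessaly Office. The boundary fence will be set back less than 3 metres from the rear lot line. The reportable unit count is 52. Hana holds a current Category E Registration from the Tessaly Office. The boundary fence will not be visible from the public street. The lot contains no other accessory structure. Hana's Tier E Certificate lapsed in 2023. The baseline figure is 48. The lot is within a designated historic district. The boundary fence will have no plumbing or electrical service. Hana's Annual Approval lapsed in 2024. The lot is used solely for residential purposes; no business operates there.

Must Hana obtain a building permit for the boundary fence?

Exception (a) requires that the structure is set back at least 3 metres from every lot line; but the rear setback is under 3 m, so (a) is unavailable.
Exception (b): there is no plumbing or electrical service; a current Tier 3 Certificate is held — every condition holds. However, paragraphs (f)–(g) must be considered: (f) applies — a current Category E Registration is held. (g) is not engaged (there is no Tier E Certificate in force), so (f) stands. Exception (b) does not apply.
Exception (c) fails — no current Annual Approval is held.
Exception (d)'s conditions are all satisfied: the reportable unit count is 52, less than the 55 limit; the structure will not be visible from the street. As to paragraphs (h)–(l): (h) is engaged (a current Tier A Exemption Letter is held), but is itself disapplied by (i): (i) operates against (h): the lot is in a historic district. (j) is triggered (the reference index is 625, under the 775 limit), but is set aside by (k): (k) operates against (j): the baseline figure is 48, meeting the 46 threshold. (l) is not triggered (the lot is solely residential), so (k) stands. (d) remains available.
All of (e)'s requirements are met (assembly uses only hand tools; the lot has no other accessory structure). But: (m) is engaged — the compliance score is 20 points, meeting the 19 points threshold. Exception (e) does not apply.

No — exception (d) applies; Hana does not need a building permit.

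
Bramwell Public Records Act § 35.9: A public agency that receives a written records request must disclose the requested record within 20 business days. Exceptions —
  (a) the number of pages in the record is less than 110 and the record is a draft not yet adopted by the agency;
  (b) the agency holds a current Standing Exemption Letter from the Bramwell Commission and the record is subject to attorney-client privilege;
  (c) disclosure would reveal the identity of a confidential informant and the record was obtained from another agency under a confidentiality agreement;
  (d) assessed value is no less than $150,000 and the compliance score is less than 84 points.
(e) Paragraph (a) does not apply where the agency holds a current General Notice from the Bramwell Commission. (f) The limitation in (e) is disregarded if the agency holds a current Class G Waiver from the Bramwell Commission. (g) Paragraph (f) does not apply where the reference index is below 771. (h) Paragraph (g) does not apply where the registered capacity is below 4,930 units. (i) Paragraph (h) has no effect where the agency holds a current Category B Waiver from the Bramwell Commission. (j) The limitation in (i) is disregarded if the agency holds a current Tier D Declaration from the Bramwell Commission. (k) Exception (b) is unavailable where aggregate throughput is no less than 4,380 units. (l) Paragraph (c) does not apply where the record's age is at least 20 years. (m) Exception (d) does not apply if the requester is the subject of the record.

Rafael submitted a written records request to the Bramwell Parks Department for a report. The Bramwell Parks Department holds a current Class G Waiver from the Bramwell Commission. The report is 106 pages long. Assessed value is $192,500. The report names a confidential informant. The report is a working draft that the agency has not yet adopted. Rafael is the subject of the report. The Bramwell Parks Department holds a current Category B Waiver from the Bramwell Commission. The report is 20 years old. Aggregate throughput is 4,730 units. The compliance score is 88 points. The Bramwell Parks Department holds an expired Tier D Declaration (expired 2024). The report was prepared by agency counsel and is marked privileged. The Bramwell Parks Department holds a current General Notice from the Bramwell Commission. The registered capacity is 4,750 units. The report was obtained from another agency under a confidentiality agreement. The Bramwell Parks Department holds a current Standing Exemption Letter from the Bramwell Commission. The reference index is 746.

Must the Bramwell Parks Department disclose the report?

Exception (a): the number of pages in the record is 106, less than the 110 limit; the report is an unadopted draft — every condition holds. Turning to paragraphs (e)–(j): (e) is engaged — a current General Notice is held. (f) applies (a current Class G Waiver is held), but is itself disapplied by (g): (g) operates against (f): the reference index is 746, below the 771 limit. (h) applies (the registered capacity is 4,750 units, below the 4,930 units limit), but is itself disapplied by (i): (i) operates against (h): a current Category B Waiver is held. (j), which would lift (i), is inapplicable — no current Tier D Declaration is held. (a) is therefore removed.
All of (b)'s requirements are met (a current Standing Exemption Letter is held; the report is privileged). Turning to paragraph (k): (k) is triggered — aggregate throughput is 4,730 units, meeting the 4,380 units threshold. (b) is therefore removed.
Exception (c) is satisfied on its face — the report names a confidential informant; the report was obtained under a confidentiality agreement. But applying paragraph (l): (l) is engaged — the record's age is 20 years, meeting the 20 years threshold. So (c) is unavailable.
Exception (d) requires that the compliance score is less than 84 points; but the compliance score is 88 points, not less than 84 points, so (d) is unavailable.
No exception applies. The general rule governs.

Yes — the Bramwell Parks Department must disclose the report.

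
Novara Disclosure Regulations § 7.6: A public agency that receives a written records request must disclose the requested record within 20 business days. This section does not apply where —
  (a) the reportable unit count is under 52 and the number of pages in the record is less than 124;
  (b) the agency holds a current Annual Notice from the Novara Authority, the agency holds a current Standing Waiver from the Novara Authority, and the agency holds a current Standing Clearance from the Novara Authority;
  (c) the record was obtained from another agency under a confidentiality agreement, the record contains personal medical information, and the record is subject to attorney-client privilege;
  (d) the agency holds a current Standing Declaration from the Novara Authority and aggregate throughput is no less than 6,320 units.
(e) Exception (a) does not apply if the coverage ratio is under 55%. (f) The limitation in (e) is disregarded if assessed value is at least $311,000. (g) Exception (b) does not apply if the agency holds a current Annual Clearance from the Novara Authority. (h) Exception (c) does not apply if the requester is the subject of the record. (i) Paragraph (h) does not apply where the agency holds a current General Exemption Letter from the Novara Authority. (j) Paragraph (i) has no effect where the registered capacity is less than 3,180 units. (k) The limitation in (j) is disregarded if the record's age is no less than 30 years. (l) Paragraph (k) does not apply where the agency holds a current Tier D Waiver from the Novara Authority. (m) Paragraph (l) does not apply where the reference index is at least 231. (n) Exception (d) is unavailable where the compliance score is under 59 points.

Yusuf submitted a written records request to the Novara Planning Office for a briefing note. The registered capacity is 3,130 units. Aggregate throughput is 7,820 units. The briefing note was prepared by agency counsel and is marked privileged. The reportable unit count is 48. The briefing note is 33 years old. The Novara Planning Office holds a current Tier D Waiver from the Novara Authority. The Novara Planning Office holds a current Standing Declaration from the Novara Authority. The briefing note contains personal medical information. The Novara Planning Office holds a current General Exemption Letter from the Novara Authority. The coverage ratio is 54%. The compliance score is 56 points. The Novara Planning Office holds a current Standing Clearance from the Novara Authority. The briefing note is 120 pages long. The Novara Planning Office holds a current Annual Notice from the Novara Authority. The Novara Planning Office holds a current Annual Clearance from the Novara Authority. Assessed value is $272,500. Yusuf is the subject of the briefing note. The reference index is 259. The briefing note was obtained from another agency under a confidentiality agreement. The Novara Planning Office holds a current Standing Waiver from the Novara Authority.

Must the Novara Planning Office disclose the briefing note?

No — exception (c) applies; the Novara Planning Office is not required to disclose the briefing note.

Exception (a): the reportable unit count is 48, under the 52 limit; the number of pages in the record is 120, less than the 124 limit — every condition holds. But applying paragraphs (e)–(f): (e) operates against (a): the coverage ratio is 54%, under the 55% limit. (f), which would lift (e), does not operate here — assessed value is $272,500, short of $311,000. So (a) is unavailable.
Exception (b): a current Annual Notice is held; a current Standing Waiver is held; a current Standing Clearance is held — every condition holds. But applying paragraph (g): (g) is triggered — a current Annual Clearance is held. So (b) is unavailable.
Exception (c): the briefing note was obtained under a confidentiality agreement; the briefing note contains personal medical information; the briefing note is privileged — every condition holds. Under paragraphs (h)–(m): (h) applies (Yusuf is the subject of the briefing note), but is displaced by (i): (i) operates against (h): a current General Exemption Letter is held. (j) is triggered (the registered capacity is 3,130 units, less than the 3,180 units limit), but is set aside by (k): (k) operates against (j): the record's age is 33 years, meeting the 30 years threshold. (l) would limit (k) — a current Tier D Waiver is held — but (m) sets (l) aside: (m) operates — the reference index is 259, meeting the 231 threshold. Exception (c) stands.
Exception (d): a current Standing Declaration is held; aggregate throughput is 7,820 units, meeting the 6,320 units threshold — every condition holds. But: (n) is engaged — the compliance score is 56 points, under the 59 points limit. Exception (d) does not apply.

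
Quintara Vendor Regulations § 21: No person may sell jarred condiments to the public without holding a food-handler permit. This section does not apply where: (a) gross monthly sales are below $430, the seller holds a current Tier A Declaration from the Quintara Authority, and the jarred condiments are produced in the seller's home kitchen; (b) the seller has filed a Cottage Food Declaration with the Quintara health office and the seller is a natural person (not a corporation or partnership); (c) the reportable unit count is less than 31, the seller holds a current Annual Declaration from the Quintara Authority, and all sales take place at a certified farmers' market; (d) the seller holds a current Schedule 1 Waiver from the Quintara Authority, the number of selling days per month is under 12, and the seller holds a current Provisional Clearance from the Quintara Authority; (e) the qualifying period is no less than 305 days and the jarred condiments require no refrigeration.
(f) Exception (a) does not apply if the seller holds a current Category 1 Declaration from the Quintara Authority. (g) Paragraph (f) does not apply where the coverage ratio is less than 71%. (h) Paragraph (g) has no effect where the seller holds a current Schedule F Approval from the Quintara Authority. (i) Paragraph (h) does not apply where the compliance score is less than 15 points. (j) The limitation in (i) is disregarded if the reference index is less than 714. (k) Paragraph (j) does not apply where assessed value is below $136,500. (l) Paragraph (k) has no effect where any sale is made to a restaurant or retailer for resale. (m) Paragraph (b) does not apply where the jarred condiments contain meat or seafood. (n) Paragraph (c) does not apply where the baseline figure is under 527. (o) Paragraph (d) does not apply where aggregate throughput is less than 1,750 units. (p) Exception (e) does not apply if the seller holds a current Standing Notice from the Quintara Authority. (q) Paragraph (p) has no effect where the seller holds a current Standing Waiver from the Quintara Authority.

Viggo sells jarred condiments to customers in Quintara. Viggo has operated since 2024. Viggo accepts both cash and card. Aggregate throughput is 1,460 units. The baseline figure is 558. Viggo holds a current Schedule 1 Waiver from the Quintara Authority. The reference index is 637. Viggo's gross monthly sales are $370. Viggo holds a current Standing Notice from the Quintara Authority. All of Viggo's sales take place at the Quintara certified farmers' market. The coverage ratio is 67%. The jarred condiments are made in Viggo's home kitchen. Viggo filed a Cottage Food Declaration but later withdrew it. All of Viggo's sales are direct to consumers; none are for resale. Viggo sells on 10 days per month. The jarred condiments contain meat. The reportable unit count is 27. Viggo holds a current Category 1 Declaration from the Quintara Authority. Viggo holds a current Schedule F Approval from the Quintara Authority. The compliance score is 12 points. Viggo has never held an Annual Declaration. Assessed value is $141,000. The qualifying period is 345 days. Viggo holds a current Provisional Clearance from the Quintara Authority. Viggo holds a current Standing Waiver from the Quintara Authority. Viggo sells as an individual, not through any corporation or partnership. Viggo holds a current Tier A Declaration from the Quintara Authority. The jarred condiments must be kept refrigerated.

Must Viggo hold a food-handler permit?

Yes — Viggo must hold a food-handler permit.

Exception (a)'s conditions are all satisfied: gross monthly sales are $370, below the $430 limit; a current Tier A Declaration is held; the jarred condiments are home-kitchen produced. But: (f) applies — a current Category 1 Declaration is held. (g) is engaged (the coverage ratio is 67%, less than the 71% limit), but is displaced by (h): (h) operates against (g): a current Schedule F Approval is held. (i) is engaged (the compliance score is 12 points, less than the 15 points limit), but is overridden by (j): (j) is engaged — the reference index is 637, less than the 714 limit. (k), which would lift (j), is not engaged — assessed value is $141,000, not below $136,500. (a) is therefore removed.
Exception (b) fails — the Cottage Food Declaration was withdrawn.
Exception (c) requires that the seller holds a current Annual Declaration from the Quintara Authority; but there is no Annual Declaration in force, so (c) is unavailable.
Exception (d): a current Schedule 1 Waiver is held; the number of selling days per month is 10, under the 12 limit; a current Provisional Clearance is held — every condition holds. But applying paragraph (o): (o) operates — aggregate throughput is 1,460 units, less than the 1,750 units limit. So (d) is unavailable.
Exception (e) does not apply: the jarred condiments require refrigeration.
No exception is made out. Viggo falls within the general rule.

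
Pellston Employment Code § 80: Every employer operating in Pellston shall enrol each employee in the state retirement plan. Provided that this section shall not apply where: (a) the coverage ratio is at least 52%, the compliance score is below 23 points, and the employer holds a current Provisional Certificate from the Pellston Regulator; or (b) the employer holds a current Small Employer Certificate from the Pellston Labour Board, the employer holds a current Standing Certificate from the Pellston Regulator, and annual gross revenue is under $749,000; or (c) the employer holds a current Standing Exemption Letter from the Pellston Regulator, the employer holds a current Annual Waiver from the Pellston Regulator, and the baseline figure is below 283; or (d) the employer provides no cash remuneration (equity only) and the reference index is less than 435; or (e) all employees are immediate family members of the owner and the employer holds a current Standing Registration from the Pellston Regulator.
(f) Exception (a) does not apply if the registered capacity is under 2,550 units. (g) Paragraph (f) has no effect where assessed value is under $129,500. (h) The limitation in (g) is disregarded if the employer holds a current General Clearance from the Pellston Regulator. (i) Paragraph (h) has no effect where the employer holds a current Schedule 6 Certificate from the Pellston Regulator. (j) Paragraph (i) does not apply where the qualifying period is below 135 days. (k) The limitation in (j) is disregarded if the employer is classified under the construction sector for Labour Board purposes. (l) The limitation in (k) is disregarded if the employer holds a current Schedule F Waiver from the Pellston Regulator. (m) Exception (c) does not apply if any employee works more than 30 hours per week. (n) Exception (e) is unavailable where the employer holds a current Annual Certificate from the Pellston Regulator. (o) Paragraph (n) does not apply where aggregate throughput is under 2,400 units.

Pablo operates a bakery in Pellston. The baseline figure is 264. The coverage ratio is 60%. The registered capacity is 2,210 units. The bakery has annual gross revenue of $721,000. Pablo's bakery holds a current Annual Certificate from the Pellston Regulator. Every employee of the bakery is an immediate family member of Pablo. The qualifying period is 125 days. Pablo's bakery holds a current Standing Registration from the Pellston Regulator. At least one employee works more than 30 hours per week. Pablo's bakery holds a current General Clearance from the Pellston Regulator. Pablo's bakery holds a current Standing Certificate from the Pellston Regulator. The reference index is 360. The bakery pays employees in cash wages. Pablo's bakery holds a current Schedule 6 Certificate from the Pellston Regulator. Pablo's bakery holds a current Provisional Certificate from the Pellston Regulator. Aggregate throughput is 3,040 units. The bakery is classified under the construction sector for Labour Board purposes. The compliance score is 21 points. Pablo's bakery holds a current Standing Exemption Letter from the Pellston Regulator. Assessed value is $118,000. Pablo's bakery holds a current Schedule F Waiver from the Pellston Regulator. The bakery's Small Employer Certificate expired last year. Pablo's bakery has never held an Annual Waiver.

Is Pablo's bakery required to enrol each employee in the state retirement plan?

Exception (a): the coverage ratio is 60%, meeting the 52% threshold; the compliance score is 21 points, below the 23 points limit; a current Provisional Certificate is held — every condition holds. But: (f) operates against (a): the registered capacity is 2,210 units, under the 2,550 units limit. (g) would limit (f) — assessed value is $118,000, under the $129,500 limit — but (h) sets (g) aside: (h) is engaged — a current General Clearance is held. (i) is triggered (a current Schedule 6 Certificate is held), but is displaced by (j): (j) applies — the qualifying period is 125 days, below the 135 days limit. (k) would limit (j) — the bakery is classified under the construction sector — but (l) sets (k) aside: (l) operates — a current Schedule F Waiver is held. (a) is therefore removed.
Exception (b) requires that the employer holds a current Small Employer Certificate from the Pellston Labour Board; but the Small Employer Certificate has expired, so (b) is unavailable.
Exception (c) fails — no current Annual Waiver is held.
Exception (d) requires that the employer provides no cash remuneration (equity only); but employees are paid cash wages, so (d) is unavailable.
Exception (e)'s conditions are all satisfied: every employee is an immediate family member; a current Standing Registration is held. However, paragraphs (n)–(o) must be considered: (n) operates against (e): a current Annual Certificate is held. (o) does not operate here (aggregate throughput is 3,040 units, not under 2,400 units), so (n) stands. Exception (e) does not apply.
No exception is made out. Pablo's bakery falls within the general rule.

Yes — Pablo's bakery must enrol each employee in the state retirement plan.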